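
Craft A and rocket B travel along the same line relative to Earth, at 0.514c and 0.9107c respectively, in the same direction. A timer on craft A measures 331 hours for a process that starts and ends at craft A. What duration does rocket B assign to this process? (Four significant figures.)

496.9 hours

The velocity of craft A relative to rocket B is (0.514 − 0.9107)c / (1 − 0.514×0.9107) = −0.74582c; relative speed 0.74582c.
γ for this relative speed: γ = 1/√(1 − 0.556247) = 1.5012.
The clock on craft A records proper time, so rocket B measures Δt = γΔτ = 1.5012 × 331 = 496.9 hours.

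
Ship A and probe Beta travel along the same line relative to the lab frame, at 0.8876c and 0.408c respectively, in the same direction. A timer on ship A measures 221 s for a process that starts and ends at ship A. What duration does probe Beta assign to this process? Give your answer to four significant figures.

335.2 s

Transform ship A's velocity into probe Beta's frame: (0.8876 − 0.408)/(1 − 0.8876·0.408) = 0.4796/0.6378592, so the relative speed is 0.75189c.
At |u| = 0.75189c, γ = (1 − 0.565339)^(−1/2) = 1.5168.
Ship A's interval is proper; time dilation gives Δt_B = γΔτ = 1.5168 × 221 s = 335.2 s.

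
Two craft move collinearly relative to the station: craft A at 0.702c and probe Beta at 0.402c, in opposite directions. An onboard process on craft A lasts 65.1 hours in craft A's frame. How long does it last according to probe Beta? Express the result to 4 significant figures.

128.0 hours

Speed of craft A in probe Beta's frame: u = (v_A + v_B)/(1 + v_A v_B/c²) = (0.702 + 0.402)/(1 + 0.702×0.402) = 1.104/1.282204 = 0.86102; |u| = 0.86102c.
γ for this relative speed: γ = 1/√(1 − 0.741355) = 1.9663.
Craft A's interval is proper; time dilation gives Δt_B = γΔτ = 1.9663 × 65.1 hours = 128.0 hours.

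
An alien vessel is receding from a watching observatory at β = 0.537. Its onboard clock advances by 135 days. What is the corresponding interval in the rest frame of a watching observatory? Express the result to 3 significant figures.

160 days

γ = 1/√(1 − β²) = 1/√(1 − 0.288369) = 1/√0.711631 = 1/0.843582 = 1.1854.
Time dilation: Δt = γ·Δτ = 1.1854 × 135 = 160 days.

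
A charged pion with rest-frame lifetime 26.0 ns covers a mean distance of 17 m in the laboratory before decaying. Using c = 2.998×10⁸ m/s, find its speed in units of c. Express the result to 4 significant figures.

Lab distance = (lab lifetime)·v = γτ·βc, so βγ = d/(cτ) = 17.00/(2.998×10⁸ × 2.600×10^-8) = 2.1809.
With βγ = 2.1809: γ² = 1 + (βγ)² = 5.75632, and β = (βγ)/γ = 2.1809/2.39923 = 0.9090.

0.9090c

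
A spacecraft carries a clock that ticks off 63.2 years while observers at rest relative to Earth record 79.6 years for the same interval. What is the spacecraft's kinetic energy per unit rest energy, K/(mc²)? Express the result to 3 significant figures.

0.259

γ = Δt/Δτ = 79.6/63.2 = 1.25949.
Since K = (γ−1)mc², K/(mc²) = 1.25949 − 1 = 0.259.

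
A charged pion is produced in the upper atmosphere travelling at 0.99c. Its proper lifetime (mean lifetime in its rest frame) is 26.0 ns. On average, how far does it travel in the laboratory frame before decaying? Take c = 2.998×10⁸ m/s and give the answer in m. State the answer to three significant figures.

54.7 m

β² = 0.9801, so γ = 1/√0.0199 = 7.0888.
Lab-frame lifetime: Δt = γτ = 7.0888 × 26.0 ns = 184.31 ns.
Distance: d = vΔt = 0.99 × 2.998×10⁸ m/s × 1.8431×10^-7 s = 54.7 m.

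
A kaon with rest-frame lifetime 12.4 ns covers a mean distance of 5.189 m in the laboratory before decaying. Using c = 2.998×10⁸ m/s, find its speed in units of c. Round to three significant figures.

Let x = d/(cτ) = 5.189 m / (2.998×10⁸ m/s × 1.240×10^-8 s) = 1.3958. Since d = βγcτ, x = βγ = β/√(1−β²).
Solving: β² = x²/(1+x²) = 1.94826/2.94826 = 0.660817, so β = 0.813.

0.813c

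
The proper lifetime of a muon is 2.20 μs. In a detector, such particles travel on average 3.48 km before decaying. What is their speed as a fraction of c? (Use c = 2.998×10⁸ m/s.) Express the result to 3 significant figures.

0.983c

Let x = d/(cτ) = 3480 m / (2.998×10⁸ m/s × 2.200×10^-6 s) = 5.2762. Since d = βγcτ, x = βγ = β/√(1−β²).
Solving: β² = x²/(1+x²) = 27.8383/28.8383 = 0.965324, so β = 0.983.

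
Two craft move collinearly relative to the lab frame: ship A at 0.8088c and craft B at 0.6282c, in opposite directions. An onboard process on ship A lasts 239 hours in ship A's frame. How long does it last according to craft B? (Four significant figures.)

787.7 hours

Speed of ship A in craft B's frame: u = (v_A + v_B)/(1 + v_A v_B/c²) = (0.8088 + 0.6282)/(1 + 0.8088×0.6282) = 1.437/1.50808816 = 0.95286; |u| = 0.95286c.
γ for this relative speed: γ = 1/√(1 − 0.907942) = 3.2959.
Ship A's interval is proper; time dilation gives Δt_B = γΔτ = 3.2959 × 239 hours = 787.7 hours.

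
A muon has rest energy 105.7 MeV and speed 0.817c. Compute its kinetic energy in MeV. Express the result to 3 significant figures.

77.6 MeV

β² = 0.667489, so γ = 1/√0.332511 = 1.73419.
Kinetic energy: K = (γ − 1)mc² = (1.73419 − 1) × 105.7 MeV = 0.73419 × 105.7 = 77.6 MeV.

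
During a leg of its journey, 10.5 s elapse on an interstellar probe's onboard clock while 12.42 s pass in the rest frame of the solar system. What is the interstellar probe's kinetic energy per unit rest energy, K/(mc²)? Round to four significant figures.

γ = Δt/Δτ = 12.42/10.5 = 1.18286.
Since K = (γ−1)mc², K/(mc²) = 1.18286 − 1 = 0.1829.

0.1829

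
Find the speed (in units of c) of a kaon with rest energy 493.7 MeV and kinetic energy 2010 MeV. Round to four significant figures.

0.9804c

K = (γ−1)mc², so γ = 1 + 2010/493.7 = 5.0713.
Then v/c = √(1 − γ⁻²) = √(1 − 0.0388831) = √0.9611169 = 0.9804.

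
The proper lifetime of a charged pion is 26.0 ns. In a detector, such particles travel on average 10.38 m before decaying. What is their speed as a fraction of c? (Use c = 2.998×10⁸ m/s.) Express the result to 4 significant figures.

0.7996c

d = βγcτ ⇒ βγ = d/(cτ) = 10.38 m / (7.7948 m) = 1.3317.
β = (βγ)/√(1+(βγ)²) = 1.3317/√2.77342 = 0.7996.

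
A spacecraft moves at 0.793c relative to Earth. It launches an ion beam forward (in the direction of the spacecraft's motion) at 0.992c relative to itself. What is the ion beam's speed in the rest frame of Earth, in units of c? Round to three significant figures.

Relativistic velocity addition: u = (u' + v)/(1 + u'v/c²), with u' = 0.992c and v = 0.793c.
Numerator: 0.992 + 0.793 = 1.785. Denominator: 1 + (0.992)(0.793) = 1.786656.
u = 1.785/1.786656 = 0.99907, so the speed is 0.999c.

0.999c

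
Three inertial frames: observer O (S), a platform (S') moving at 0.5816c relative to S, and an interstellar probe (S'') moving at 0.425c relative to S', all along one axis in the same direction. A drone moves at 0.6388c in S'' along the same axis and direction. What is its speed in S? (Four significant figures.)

0.9540c

First combine the drone and interstellar probe (S''→S'): u₁ = (0.6388 + 0.425)/(1 + 0.6388×0.425) = 1.0638/1.27149 = 0.83666.
Then combine with the platform (S'→S): u = (0.83666 + 0.5816)/(1 + 0.83666×0.5816) = 1.41826/1.486601456 = 0.95403.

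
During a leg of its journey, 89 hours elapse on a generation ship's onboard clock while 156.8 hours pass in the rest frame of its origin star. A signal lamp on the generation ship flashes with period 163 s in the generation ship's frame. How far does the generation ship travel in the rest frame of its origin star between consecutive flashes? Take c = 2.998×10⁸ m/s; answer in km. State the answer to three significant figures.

7.09×10^7 km

The time-dilation ratio gives γ = 156.8/89 = 1.7618.
β = √(1 − 1/γ²) = 0.8233. Lab-frame period = γτ = 1.7618×163 s = 287.17 s. Distance = βc × γτ = 0.8233 × 2.998×10⁸ m/s × 287.17 s = 7.0881×10^10 m = 7.09×10^7 km.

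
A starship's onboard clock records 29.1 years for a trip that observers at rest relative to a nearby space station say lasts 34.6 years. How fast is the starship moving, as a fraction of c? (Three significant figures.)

γ = Δt/Δτ = 34.6/29.1 = 1.189.
β = √(1 − 1/γ²) = √(1 − 0.707353) = √0.292647 = 0.541.

0.541c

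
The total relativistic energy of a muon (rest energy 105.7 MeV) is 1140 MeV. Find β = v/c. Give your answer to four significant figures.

0.9957

Total energy E = γmc² gives γ = 1140/105.7 = 10.785.
Hence β = √(1 − 1/γ²) = √(1 − 0.00859725) = √0.99140275 = 0.9957.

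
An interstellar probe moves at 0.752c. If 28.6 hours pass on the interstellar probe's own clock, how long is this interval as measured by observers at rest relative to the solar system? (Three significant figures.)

43.4 hours

With β = 0.752, γ = 1/√(1 − 0.752²) = 1/√0.434496 = 1.5171.
The onboard clock measures proper time, so the interval in the rest frame of the solar system is dilated: Δt = γ·Δτ = 1.5171 × 28.6 hours = 43.4 hours.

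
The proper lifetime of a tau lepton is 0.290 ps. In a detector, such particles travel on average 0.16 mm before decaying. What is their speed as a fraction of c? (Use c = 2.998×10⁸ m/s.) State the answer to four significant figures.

Lab distance = (lab lifetime)·v = γτ·βc, so βγ = d/(cτ) = 1.600×10^-4/(2.998×10⁸ × 2.900×10^-13) = 1.8403.
With βγ = 1.8403: γ² = 1 + (βγ)² = 4.3867, and β = (βγ)/γ = 1.8403/2.09445 = 0.8787.

0.8787c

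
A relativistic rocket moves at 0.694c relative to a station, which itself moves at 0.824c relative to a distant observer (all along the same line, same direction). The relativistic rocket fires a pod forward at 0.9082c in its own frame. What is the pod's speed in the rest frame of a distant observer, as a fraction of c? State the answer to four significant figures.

0.9983c

First combine the pod and relativistic rocket (S''→S'): u₁ = (0.9082 + 0.694)/(1 + 0.9082×0.694) = 1.6022/1.6302908 = 0.98277.
Then combine with the station (S'→S): u = (0.98277 + 0.824)/(1 + 0.98277×0.824) = 1.80677/1.80980248 = 0.99832.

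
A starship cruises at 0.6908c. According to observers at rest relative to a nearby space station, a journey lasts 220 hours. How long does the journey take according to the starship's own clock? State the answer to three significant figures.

γ = 1/√(1 − β²) = 1/√(1 − 0.47720464) = 1/√0.52279536 = 1/0.723046 = 1.383.
The starship's clock runs slow as seen from a nearby space station, so Δτ = Δt/γ = 220/1.383 = 159 hours.

159 hours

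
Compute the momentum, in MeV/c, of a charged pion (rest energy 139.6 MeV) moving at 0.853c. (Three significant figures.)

228 MeV/c

Lorentz factor: γ = (1 − 0.727609)^(−1/2) = 1.916.
Momentum: p = γβ·mc = 1.916 × 0.853 × 139.6 MeV/c = 228 MeV/c.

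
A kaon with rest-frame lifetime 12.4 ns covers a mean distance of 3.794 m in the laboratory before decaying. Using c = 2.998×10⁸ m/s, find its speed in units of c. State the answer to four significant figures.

0.7143c

Lab distance = (lab lifetime)·v = γτ·βc, so βγ = d/(cτ) = 3.794/(2.998×10⁸ × 1.240×10^-8) = 1.0206.
With βγ = 1.0206: γ² = 1 + (βγ)² = 2.04162, and β = (βγ)/γ = 1.0206/1.42885 = 0.7143.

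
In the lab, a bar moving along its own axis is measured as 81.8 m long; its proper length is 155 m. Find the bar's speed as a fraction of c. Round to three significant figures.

Length contraction gives γ = L₀/L = 155/81.8 = 1.8949.
β = √(1 − 1/γ²) = √0.721499 = 0.849.

0.849c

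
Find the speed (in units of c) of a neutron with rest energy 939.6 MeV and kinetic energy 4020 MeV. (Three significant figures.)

0.982c

K = (γ−1)mc², so γ = 1 + 4020/939.6 = 5.2784.
Then v/c = √(1 − γ⁻²) = √(1 − 0.0358918) = √0.9641082 = 0.982.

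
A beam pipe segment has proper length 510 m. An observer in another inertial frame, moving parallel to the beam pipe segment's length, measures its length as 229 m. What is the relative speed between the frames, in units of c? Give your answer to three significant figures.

Length contraction gives γ = L₀/L = 510/229 = 2.2271.
β = √(1 − 1/γ²) = √0.798386 = 0.894.

0.894c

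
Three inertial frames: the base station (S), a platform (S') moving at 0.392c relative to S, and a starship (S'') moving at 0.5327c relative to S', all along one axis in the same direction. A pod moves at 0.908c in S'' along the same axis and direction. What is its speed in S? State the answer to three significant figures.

Compose velocities in two stages. Stage 1 (into S'): u₁ = (0.908+0.5327)/(1+0.908×0.5327) = 0.97102.
Stage 2 (into S): u = (0.97102+0.392)/(1+0.97102×0.392) = 0.98724, so the speed is 0.987c.

0.987c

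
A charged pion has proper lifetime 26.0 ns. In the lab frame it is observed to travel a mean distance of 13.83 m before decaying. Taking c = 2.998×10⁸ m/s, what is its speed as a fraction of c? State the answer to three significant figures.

Lab distance = (lab lifetime)·v = γτ·βc, so βγ = d/(cτ) = 13.83/(2.998×10⁸ × 2.600×10^-8) = 1.7743.
With βγ = 1.7743: γ² = 1 + (βγ)² = 4.14814, and β = (βγ)/γ = 1.7743/2.0367 = 0.871.

0.871c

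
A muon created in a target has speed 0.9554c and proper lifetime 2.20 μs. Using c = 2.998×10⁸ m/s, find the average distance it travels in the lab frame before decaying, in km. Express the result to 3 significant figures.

With β = 0.9554, γ = 1/√(1 − 0.9554²) = 1/√0.08721084 = 3.3862.
Lab-frame lifetime: Δt = γτ = 3.3862 × 2.20 μs = 7.4496 μs.
Distance: d = vΔt = 0.9554 × 2.998×10⁸ m/s × 7.4496×10^-6 s = 2130 m = 2.13 km.

2.13 km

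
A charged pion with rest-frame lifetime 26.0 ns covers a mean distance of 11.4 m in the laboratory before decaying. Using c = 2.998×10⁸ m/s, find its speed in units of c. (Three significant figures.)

0.825c

d = βγcτ ⇒ βγ = d/(cτ) = 11.40 m / (7.7948 m) = 1.4625.
β = (βγ)/√(1+(βγ)²) = 1.4625/√3.13891 = 0.825.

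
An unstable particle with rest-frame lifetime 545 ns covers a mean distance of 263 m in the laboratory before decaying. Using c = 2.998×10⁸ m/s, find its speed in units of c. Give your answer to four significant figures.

0.8494c

Let x = d/(cτ) = 263.0 m / (2.998×10⁸ m/s × 5.450×10^-7 s) = 1.6096. Since d = βγcτ, x = βγ = β/√(1−β²).
Solving: β² = x²/(1+x²) = 2.59081/3.59081 = 0.721511, so β = 0.8494.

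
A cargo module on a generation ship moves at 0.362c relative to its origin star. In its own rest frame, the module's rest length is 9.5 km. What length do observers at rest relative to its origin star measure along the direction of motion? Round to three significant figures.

With β = 0.362, γ = 1/√(1 − 0.362²) = 1/√0.868956 = 1.0728.
Length contraction: L = L₀/γ = 9.5/1.0728 = 8.86 km.

8.86 km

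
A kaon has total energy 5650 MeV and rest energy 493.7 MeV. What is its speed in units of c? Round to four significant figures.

γ = E/(mc²) = 5650/493.7 = 11.444.
β = √(1 − 1/γ²) = √(1 − 0.00763562) = √0.99236438 = 0.9962.

0.9962c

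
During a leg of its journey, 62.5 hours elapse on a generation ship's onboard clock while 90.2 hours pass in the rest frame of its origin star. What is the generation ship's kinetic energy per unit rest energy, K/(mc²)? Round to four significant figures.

0.4432

From Δt = γΔτ: γ = 90.2/62.5 = 1.4432.
Since K = (γ−1)mc², K/(mc²) = 1.4432 − 1 = 0.4432.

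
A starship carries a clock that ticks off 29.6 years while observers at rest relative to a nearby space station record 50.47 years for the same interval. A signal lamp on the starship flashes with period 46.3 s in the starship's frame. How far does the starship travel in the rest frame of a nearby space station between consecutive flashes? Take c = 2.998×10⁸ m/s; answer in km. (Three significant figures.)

From Δt = γΔτ: γ = 50.47/29.6 = 1.70507.
β = √(1 − 1/γ²) = 0.80996. Lab-frame period = γτ = 1.70507×46.3 s = 78.945 s. Distance = βc × γτ = 0.80996 × 2.998×10⁸ m/s × 78.945 s = 1.9170×10^10 m = 1.92×10^7 km.

1.92×10^7 km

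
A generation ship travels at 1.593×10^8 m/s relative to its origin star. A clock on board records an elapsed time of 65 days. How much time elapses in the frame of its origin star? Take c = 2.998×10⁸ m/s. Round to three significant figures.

β = v/c = (1.593×10^8 m/s)/(2.998×10⁸ m/s) = 0.531354.
Lorentz factor: γ = (1 − 0.2823371)^(−1/2) = 1.1804.
The onboard clock measures proper time, so the interval in the rest frame of its origin star is dilated: Δt = γ·Δτ = 1.1804 × 65 days = 76.7 days.

76.7 days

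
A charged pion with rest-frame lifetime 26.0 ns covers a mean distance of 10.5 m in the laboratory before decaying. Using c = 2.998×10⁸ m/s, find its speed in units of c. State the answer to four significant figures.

d = βγcτ ⇒ βγ = d/(cτ) = 10.50 m / (7.7948 m) = 1.3471.
β = (βγ)/√(1+(βγ)²) = 1.3471/√2.81468 = 0.8029.

0.8029c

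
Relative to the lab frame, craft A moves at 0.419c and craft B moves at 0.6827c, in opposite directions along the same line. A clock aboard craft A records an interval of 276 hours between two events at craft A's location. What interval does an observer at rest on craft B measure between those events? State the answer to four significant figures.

The velocity of craft A relative to craft B is (0.419 + 0.6827)c / (1 + 0.419×0.6827) = 0.85665c; relative speed 0.85665c.
γ for this relative speed: γ = 1/√(1 − 0.733849) = 1.9384.
The clock on craft A records proper time, so craft B measures Δt = γΔτ = 1.9384 × 276 = 535.0 hours.

535.0 hours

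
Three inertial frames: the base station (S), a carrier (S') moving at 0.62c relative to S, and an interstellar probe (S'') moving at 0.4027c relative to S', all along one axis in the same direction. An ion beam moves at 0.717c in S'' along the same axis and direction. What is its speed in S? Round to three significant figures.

Compose velocities in two stages. Stage 1 (into S'): u₁ = (0.717+0.4027)/(1+0.717×0.4027) = 0.86884.
Stage 2 (into S): u = (0.86884+0.62)/(1+0.86884×0.62) = 0.96761, so the speed is 0.968c.

0.968c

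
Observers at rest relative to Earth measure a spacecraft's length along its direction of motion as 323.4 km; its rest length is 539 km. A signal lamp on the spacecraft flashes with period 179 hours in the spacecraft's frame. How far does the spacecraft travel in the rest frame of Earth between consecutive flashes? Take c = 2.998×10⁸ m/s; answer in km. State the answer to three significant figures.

From L = L₀/γ: γ = 539/323.4 = 1.66667.
β = √(1 − 1/γ²) = 0.8. Lab-frame period = γτ = 1.66667×179 hours = 298.33 hours. Distance = βc × γτ = 0.8 × 2.998×10⁸ m/s × 1073988 s = 2.5759×10^14 m = 2.58×10^11 km.

2.58×10^11 km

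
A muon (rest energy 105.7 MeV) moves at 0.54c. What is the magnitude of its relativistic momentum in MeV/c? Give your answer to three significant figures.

γ = 1/√(1 − β²) = 1/√(1 − 0.2916) = 1/√0.7084 = 1/0.841665 = 1.1881.
Momentum: p = γβ·mc = 1.1881 × 0.54 × 105.7 MeV/c = 67.8 MeV/c.

67.8 MeV/c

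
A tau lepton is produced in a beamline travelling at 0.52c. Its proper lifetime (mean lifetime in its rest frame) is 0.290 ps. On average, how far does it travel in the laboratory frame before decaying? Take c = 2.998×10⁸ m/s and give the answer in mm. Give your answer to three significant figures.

Lorentz factor: γ = (1 − 0.2704)^(−1/2) = 1.1707.
Lab-frame lifetime: Δt = γτ = 1.1707 × 0.290 ps = 0.3395 ps.
Distance: d = vΔt = 0.52 × 2.998×10⁸ m/s × 3.3950×10^-13 s = 5.29×10^-5 m = 0.0529 mm.

0.0529 mm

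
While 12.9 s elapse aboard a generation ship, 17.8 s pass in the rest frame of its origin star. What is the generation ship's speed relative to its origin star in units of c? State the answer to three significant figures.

0.689c

γ = Δt/Δτ = 17.8/12.9 = 1.3798.
β = √(1 − 1/γ²) = √(1 − 0.525252) = √0.474748 = 0.689.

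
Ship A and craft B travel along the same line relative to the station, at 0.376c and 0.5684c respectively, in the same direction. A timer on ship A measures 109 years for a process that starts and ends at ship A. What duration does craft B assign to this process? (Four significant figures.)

The velocity of ship A relative to craft B is (0.376 − 0.5684)c / (1 − 0.376×0.5684) = −0.2447c; relative speed 0.2447c.
At |u| = 0.2447c, γ = (1 − 0.0598781)^(−1/2) = 1.0314.
The clock on ship A records proper time, so craft B measures Δt = γΔτ = 1.0314 × 109 = 112.4 years.

112.4 years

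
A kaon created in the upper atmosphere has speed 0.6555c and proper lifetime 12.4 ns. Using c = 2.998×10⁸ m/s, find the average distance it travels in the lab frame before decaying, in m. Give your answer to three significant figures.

3.23 m

With β = 0.6555, γ = 1/√(1 − 0.6555²) = 1/√0.57031975 = 1.3242.
Lab-frame lifetime: Δt = γτ = 1.3242 × 12.4 ns = 16.42 ns.
Distance: d = vΔt = 0.6555 × 2.998×10⁸ m/s × 1.6420×10^-8 s = 3.23 m.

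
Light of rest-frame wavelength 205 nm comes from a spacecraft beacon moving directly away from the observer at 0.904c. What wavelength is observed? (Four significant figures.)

913.0 nm

Relativistic Doppler for wavelength: λ_obs = λ_src · √((1+β)/(1−β)).
With β = 0.904: factor = √(1.904/0.096) = 4.4535.
λ_obs = 205 × 4.4535 = 913.0 nm.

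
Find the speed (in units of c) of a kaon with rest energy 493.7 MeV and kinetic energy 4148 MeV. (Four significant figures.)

0.9943c

K = (γ−1)mc², so γ = 1 + 4148/493.7 = 9.4019.
Then v/c = √(1 − γ⁻²) = √(1 − 0.0113128) = √0.9886872 = 0.9943.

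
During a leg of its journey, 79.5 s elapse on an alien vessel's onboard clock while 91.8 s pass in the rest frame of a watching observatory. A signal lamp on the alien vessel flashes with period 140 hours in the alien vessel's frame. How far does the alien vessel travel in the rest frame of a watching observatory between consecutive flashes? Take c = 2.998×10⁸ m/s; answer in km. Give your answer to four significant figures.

From Δt = γΔτ: γ = 91.8/79.5 = 1.15472.
β = √(1 − 1/γ²) = 0.50003. Lab-frame period = γτ = 1.15472×140 hours = 161.66 hours. Distance = βc × γτ = 0.50003 × 2.998×10⁸ m/s × 581976 s = 8.7243×10^13 m = 8.724×10^10 km.

8.724×10^10 km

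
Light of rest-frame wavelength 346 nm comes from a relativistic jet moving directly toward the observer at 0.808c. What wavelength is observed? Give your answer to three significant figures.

Relativistic Doppler for wavelength: λ_obs = λ_src · √((1−β)/(1+β)).
With β = 0.808: factor = √(0.192/1.808) = 0.32588.
λ_obs = 346 × 0.32588 = 113 nm.

113 nm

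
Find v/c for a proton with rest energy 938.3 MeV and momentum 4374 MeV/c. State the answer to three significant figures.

pc/(mc²) = 4374/938.3 = 4.6616 = βγ = β/√(1−β²).
So β² = x²/(1 + x²) with x = 4.6616: x² = 21.7305, β² = 21.7305/22.7305 = 0.956006, β = 0.978.

0.978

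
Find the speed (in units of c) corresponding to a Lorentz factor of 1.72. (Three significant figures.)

β = √(1 − 1/γ²) = √(1 − 1/2.9584) = √0.661979 = 0.814.

0.814c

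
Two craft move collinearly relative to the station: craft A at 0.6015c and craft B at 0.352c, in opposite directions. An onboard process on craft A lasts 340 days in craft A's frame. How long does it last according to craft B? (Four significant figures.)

551.0 days

The velocity of craft A relative to craft B is (0.6015 + 0.352)c / (1 + 0.6015×0.352) = 0.78689c; relative speed 0.78689c.
γ for this relative speed: γ = 1/√(1 − 0.619196) = 1.6205.
The clock on craft A records proper time, so craft B measures Δt = γΔτ = 1.6205 × 340 = 551.0 days.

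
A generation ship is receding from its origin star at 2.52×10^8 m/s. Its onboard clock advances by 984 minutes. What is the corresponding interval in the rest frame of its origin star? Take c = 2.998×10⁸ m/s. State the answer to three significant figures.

β = v/c = (2.52×10^8 m/s)/(2.998×10⁸ m/s) = 0.84056.
γ = 1/√(1 − β²) = 1/√(1 − 0.7065411136) = 1/√0.2934588864 = 1/0.541718 = 1.846.
Time dilation: Δt = γ·Δτ = 1.846 × 984 = 1820 minutes.

1820 minutes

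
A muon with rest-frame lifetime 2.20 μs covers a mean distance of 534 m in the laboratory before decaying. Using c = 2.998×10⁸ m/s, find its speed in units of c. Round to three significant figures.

0.629c

Let x = d/(cτ) = 534.0 m / (2.998×10⁸ m/s × 2.200×10^-6 s) = 0.80963. Since d = βγcτ, x = βγ = β/√(1−β²).
Solving: β² = x²/(1+x²) = 0.655501/1.655501 = 0.395953, so β = 0.629.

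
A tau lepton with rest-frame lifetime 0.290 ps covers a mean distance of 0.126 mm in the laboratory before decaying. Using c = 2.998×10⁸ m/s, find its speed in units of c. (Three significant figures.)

Let x = d/(cτ) = 1.260×10^-4 m / (2.998×10⁸ m/s × 2.900×10^-13 s) = 1.4492. Since d = βγcτ, x = βγ = β/√(1−β²).
Solving: β² = x²/(1+x²) = 2.10018/3.10018 = 0.677438, so β = 0.823.

0.823c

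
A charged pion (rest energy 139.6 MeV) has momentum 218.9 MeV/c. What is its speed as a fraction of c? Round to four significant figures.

0.8431c

βγ = pc/(mc²) = 218.9/139.6 = 1.5681.
Since γ² = 1 + (βγ)² = 3.45894, γ = √3.45894 = 1.85982, and β = (βγ)/γ = 1.5681/1.85982 = 0.8431.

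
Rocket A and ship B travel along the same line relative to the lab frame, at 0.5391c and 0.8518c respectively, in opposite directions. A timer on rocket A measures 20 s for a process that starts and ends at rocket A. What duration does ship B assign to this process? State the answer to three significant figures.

Speed of rocket A in ship B's frame: u = (v_A + v_B)/(1 + v_A v_B/c²) = (0.5391 + 0.8518)/(1 + 0.5391×0.8518) = 1.3909/1.45920538 = 0.95319; |u| = 0.95319c.
γ for this relative speed: γ = 1/√(1 − 0.908571) = 3.3072.
The clock on rocket A records proper time, so ship B measures Δt = γΔτ = 3.3072 × 20 = 66.1 s.

66.1 s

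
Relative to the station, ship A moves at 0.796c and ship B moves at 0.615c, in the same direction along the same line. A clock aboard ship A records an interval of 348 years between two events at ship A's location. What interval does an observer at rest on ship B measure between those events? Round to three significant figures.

372 years

The velocity of ship A relative to ship B is (0.796 − 0.615)c / (1 − 0.796×0.615) = 0.35458c; relative speed 0.35458c.
γ for this relative speed: γ = 1/√(1 − 0.125727) = 1.0695.
The clock on ship A records proper time, so ship B measures Δt = γΔτ = 1.0695 × 348 = 372 years.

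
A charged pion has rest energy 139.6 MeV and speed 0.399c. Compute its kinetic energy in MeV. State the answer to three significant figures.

γ = 1/√(1 − β²) = 1/√(1 − 0.159201) = 1/√0.840799 = 1/0.916951 = 1.090571.
Kinetic energy: K = (γ − 1)mc² = (1.090571 − 1) × 139.6 MeV = 0.090571 × 139.6 = 12.6 MeV.

12.6 MeV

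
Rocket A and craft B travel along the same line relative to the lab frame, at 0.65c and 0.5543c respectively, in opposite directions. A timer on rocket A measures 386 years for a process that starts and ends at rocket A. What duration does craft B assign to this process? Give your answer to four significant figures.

830.1 years

The velocity of rocket A relative to craft B is (0.65 + 0.5543)c / (1 + 0.65×0.5543) = 0.88532c; relative speed 0.88532c.
At |u| = 0.88532c, γ = (1 − 0.783792)^(−1/2) = 2.1506.
Rocket A's interval is proper; time dilation gives Δt_B = γΔτ = 2.1506 × 386 years = 830.1 years.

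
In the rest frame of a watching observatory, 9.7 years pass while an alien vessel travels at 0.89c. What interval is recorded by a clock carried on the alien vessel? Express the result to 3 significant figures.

With β = 0.89, γ = 1/√(1 − 0.89²) = 1/√0.2079 = 2.1932.
The moving clock records proper time: Δτ = Δt/γ = 9.7/2.1932 = 4.42 years.

4.42 years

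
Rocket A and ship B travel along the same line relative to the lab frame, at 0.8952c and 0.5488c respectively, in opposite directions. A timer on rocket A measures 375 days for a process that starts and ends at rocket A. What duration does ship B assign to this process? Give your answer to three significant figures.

1500 days

Speed of rocket A in ship B's frame: u = (v_A + v_B)/(1 + v_A v_B/c²) = (0.8952 + 0.5488)/(1 + 0.8952×0.5488) = 1.444/1.49128576 = 0.96829; |u| = 0.96829c.
At |u| = 0.96829c, γ = (1 − 0.937586)^(−1/2) = 4.0028.
The clock on rocket A records proper time, so ship B measures Δt = γΔτ = 4.0028 × 375 = 1500 days.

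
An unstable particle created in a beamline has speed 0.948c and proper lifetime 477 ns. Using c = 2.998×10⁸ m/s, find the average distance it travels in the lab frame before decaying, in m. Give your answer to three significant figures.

With β = 0.948, γ = 1/√(1 − 0.948²) = 1/√0.101296 = 3.142.
Lab-frame lifetime: Δt = γτ = 3.142 × 477 ns = 1498.7 ns.
Distance: d = vΔt = 0.948 × 2.998×10⁸ m/s × 1.4987×10^-6 s = 426 m.

426 m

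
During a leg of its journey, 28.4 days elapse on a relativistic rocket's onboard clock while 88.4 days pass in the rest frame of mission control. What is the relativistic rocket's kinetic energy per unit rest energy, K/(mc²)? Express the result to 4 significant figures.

γ = Δt/Δτ = 88.4/28.4 = 3.11268.
K/(mc²) = γ − 1 = 3.11268 − 1 = 2.113.

2.113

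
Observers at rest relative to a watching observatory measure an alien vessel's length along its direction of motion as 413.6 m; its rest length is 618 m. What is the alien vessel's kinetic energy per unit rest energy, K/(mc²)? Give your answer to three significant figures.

From L = L₀/γ: γ = 618/413.6 = 1.4942.
Since K = (γ−1)mc², K/(mc²) = 1.4942 − 1 = 0.494.

0.494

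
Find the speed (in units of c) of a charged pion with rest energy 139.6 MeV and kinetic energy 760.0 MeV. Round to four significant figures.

0.9879c

γ = 1 + K/(mc²) = 1 + 760.0/139.6 = 6.4441.
β = √(1 − 1/γ²) = √(1 − 0.0240811) = √0.9759189 = 0.9879.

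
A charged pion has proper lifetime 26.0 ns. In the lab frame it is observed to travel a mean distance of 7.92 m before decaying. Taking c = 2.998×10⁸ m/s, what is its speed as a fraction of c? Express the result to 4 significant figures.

0.7127c

Let x = d/(cτ) = 7.920 m / (2.998×10⁸ m/s × 2.600×10^-8 s) = 1.0161. Since d = βγcτ, x = βγ = β/√(1−β²).
Solving: β² = x²/(1+x²) = 1.03246/2.03246 = 0.507985, so β = 0.7127.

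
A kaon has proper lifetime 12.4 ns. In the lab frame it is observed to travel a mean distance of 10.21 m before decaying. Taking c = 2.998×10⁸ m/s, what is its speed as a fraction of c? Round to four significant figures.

0.9397c

d = βγcτ ⇒ βγ = d/(cτ) = 10.21 m / (3.71752 m) = 2.7465.
β = (βγ)/√(1+(βγ)²) = 2.7465/√8.54326 = 0.9397.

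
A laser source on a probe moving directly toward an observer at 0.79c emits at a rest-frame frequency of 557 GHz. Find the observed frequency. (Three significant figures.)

1630 GHz

Relativistic Doppler (source moving toward): f_obs = f_src · √((1+β)/(1−β)).
With β = 0.79: factor = √(1.79/0.21) = 2.9196.
f_obs = 557 × 2.9196 = 1630 GHz.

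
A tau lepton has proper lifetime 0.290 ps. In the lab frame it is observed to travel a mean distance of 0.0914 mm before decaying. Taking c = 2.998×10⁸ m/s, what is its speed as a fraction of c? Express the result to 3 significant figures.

0.725c

Lab distance = (lab lifetime)·v = γτ·βc, so βγ = d/(cτ) = 9.140×10^-5/(2.998×10⁸ × 2.900×10^-13) = 1.0513.
With βγ = 1.0513: γ² = 1 + (βγ)² = 2.10523, and β = (βγ)/γ = 1.0513/1.45094 = 0.725.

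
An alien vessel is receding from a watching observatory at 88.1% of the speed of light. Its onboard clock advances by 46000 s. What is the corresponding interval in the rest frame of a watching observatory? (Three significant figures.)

γ = 1/√(1 − β²) = 1/√(1 − 0.776161) = 1/√0.223839 = 1/0.473116 = 2.1136.
The onboard clock measures proper time, so the interval in the rest frame of a watching observatory is dilated: Δt = γ·Δτ = 2.1136 × 46000 s = 97200 s.

97200 s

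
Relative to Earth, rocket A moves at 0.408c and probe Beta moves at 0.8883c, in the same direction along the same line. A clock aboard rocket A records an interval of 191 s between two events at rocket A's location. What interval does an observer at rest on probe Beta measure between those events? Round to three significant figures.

The velocity of rocket A relative to probe Beta is (0.408 − 0.8883)c / (1 − 0.408×0.8883) = −0.75332c; relative speed 0.75332c.
γ for this relative speed: γ = 1/√(1 − 0.567491) = 1.5206.
The clock on rocket A records proper time, so probe Beta measures Δt = γΔτ = 1.5206 × 191 = 290 s.

290 s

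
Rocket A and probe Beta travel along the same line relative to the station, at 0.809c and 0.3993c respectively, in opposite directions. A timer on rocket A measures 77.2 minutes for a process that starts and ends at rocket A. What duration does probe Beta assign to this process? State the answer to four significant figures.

Transform rocket A's velocity into probe Beta's frame: (0.809 + 0.3993)/(1 + 0.809·0.3993) = 1.2083/1.3230337, so the relative speed is 0.91328c.
At |u| = 0.91328c, γ = (1 − 0.83408)^(−1/2) = 2.455.
Rocket A's interval is proper; time dilation gives Δt_B = γΔτ = 2.455 × 77.2 minutes = 189.5 minutes.

189.5 minutes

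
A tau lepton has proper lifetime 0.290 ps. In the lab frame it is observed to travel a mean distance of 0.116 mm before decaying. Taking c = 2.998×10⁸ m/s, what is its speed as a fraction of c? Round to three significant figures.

0.800c

Let x = d/(cτ) = 1.160×10^-4 m / (2.998×10⁸ m/s × 2.900×10^-13 s) = 1.3342. Since d = βγcτ, x = βγ = β/√(1−β²).
Solving: β² = x²/(1+x²) = 1.78009/2.78009 = 0.640299, so β = 0.800.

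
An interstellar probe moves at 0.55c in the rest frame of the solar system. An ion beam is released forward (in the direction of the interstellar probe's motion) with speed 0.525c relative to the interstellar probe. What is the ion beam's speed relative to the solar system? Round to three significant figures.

0.834c

In units of c, u = (u' + v)/(1 + u'v) with u' = 0.525 and v = 0.55.
Numerator: 0.525 + 0.55 = 1.075. Denominator: 1 + (0.525)(0.55) = 1.28875.
u = 1.075/1.28875 = 0.83414, so the speed is 0.834c.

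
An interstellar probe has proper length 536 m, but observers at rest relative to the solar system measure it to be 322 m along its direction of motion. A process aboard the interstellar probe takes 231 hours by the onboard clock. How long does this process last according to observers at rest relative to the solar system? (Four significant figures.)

γ = L₀/L = 536/322 = 1.6646.
Δt = γΔτ = 1.6646 × 231 = 384.5 hours.

384.5 hours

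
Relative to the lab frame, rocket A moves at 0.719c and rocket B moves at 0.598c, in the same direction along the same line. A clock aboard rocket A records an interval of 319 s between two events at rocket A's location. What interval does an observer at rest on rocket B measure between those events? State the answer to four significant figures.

326.4 s

The velocity of rocket A relative to rocket B is (0.719 − 0.598)c / (1 − 0.719×0.598) = 0.21227c; relative speed 0.21227c.
At |u| = 0.21227c, γ = (1 − 0.0450586)^(−1/2) = 1.0233.
Rocket A's interval is proper; time dilation gives Δt_B = γΔτ = 1.0233 × 319 s = 326.4 s.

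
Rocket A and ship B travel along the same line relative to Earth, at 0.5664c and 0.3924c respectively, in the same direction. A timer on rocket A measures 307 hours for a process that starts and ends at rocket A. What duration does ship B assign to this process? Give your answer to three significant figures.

Speed of rocket A in ship B's frame: u = (v_A − v_B)/(1 − v_A v_B/c²) = (0.5664 − 0.3924)/(1 − 0.5664×0.3924) = 0.174/0.77774464 = 0.22372; |u| = 0.22372c.
γ for this relative speed: γ = 1/√(1 − 0.0500506) = 1.026.
The clock on rocket A records proper time, so ship B measures Δt = γΔτ = 1.026 × 307 = 315 hours.

315 hours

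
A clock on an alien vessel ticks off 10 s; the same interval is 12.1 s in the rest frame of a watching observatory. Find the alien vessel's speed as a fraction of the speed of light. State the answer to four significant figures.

0.5630c

γ = Δt/Δτ = 12.1/10 = 1.21.
β = √(1 − 1/γ²) = √(1 − 0.683013) = √0.316987 = 0.5630.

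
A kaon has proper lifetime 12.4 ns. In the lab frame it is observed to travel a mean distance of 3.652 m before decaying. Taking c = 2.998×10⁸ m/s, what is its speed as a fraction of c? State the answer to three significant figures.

0.701c

Let x = d/(cτ) = 3.652 m / (2.998×10⁸ m/s × 1.240×10^-8 s) = 0.98238. Since d = βγcτ, x = βγ = β/√(1−β²).
Solving: β² = x²/(1+x²) = 0.96507/1.96507 = 0.491112, so β = 0.701.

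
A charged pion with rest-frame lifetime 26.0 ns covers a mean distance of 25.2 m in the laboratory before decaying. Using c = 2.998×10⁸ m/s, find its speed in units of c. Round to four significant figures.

0.9553c

Lab distance = (lab lifetime)·v = γτ·βc, so βγ = d/(cτ) = 25.20/(2.998×10⁸ × 2.600×10^-8) = 3.2329.
With βγ = 3.2329: γ² = 1 + (βγ)² = 11.4516, and β = (βγ)/γ = 3.2329/3.38402 = 0.9553.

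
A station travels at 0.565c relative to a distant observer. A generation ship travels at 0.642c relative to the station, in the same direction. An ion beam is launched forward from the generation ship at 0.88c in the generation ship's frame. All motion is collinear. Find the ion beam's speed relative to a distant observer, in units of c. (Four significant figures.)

0.9923c

Compose velocities in two stages. Stage 1 (into S'): u₁ = (0.88+0.642)/(1+0.88×0.642) = 0.97255.
Stage 2 (into S): u = (0.97255+0.565)/(1+0.97255×0.565) = 0.99229, so the speed is 0.9923c.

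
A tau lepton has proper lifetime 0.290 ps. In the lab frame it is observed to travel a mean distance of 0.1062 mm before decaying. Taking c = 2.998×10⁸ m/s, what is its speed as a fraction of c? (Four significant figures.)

Lab distance = (lab lifetime)·v = γτ·βc, so βγ = d/(cτ) = 1.062×10^-4/(2.998×10⁸ × 2.900×10^-13) = 1.2215.
With βγ = 1.2215: γ² = 1 + (βγ)² = 2.49206, and β = (βγ)/γ = 1.2215/1.57863 = 0.7738.

0.7738c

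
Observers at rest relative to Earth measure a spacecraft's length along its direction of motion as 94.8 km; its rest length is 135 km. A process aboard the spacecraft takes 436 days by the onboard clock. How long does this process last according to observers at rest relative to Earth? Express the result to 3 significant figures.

γ = L₀/L = 135/94.8 = 1.42405.
Δt = γΔτ = 1.42405 × 436 = 621 days.

621 days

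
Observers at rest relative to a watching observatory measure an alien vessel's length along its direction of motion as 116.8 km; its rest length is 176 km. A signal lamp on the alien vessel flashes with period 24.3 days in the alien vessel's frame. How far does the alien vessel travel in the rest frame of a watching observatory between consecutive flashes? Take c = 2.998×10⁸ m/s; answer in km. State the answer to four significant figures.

7.095×10^11 km

γ = L₀/L = 176/116.8 = 1.50685.
β = √(1 − 1/γ²) = 0.74806. Lab-frame period = γτ = 1.50685×24.3 days = 36.616 days. Distance = βc × γτ = 0.74806 × 2.998×10⁸ m/s × 3163622.4 s = 7.0950×10^14 m = 7.095×10^11 km.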